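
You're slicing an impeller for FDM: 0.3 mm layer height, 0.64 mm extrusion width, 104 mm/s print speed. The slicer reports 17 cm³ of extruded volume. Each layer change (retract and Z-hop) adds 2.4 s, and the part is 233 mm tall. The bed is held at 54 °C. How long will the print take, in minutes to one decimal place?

45.3 minutes

Bead cross-section = 0.3 × 0.64 = 0.192 mm².
Path length: 17000 mm³ / 0.192 mm² → 88541.7 mm.
Extrusion time: 88541.7 / 104 → 851.4 s.
Layers = ⌈233/0.3⌉ = 777.
Layer-change overhead = 777 × 2.4 = 1864.8 s.
Altogether 851.4 + 1864.8 = 2716.2 s, i.e. 45.3 minutes.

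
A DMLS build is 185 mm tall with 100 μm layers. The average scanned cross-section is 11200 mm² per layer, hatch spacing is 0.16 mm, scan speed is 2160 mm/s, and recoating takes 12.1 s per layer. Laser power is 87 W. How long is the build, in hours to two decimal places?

Number of layers: 185 / 0.1 → 1850 (rounded up).
Per-layer scan distance = 11200 / 0.16, so 70000 mm.
Scan time per layer: 70000 / 2160 → 32.4074 s.
Per-layer time = 32.4074 + 12.1, so 44.5074 s.
1850 layers × 44.5074 s/layer = 82338.69 s, i.e. 22.87 hours.

22.87 hours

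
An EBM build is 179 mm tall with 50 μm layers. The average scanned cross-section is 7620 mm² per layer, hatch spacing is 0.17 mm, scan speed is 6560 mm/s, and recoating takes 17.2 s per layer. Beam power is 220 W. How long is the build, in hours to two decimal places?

23.90 hours

Number of layers: 179 / 0.05 → 3580 (rounded up).
Hatch length per layer = 7620 / 0.17 = 44823.5 mm.
Per-layer scan time = 44823.5 / 6560, so 6.8329 s.
Per-layer time: 6.8329 + 17.2 → 24.0329 s.
Total: 3580 × 24.0329 s = 86037.782 s → 23.90 hours.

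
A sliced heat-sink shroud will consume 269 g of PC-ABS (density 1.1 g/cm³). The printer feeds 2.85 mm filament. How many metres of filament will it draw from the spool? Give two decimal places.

Extruded volume: 269/1.1 = 244.5455 cm³ (244545.5 mm³).
Cross-section of 2.85 mm filament: π·(2.85/2)² = 6.3794 mm².
L = V/A = 244545.5/6.3794 = 38333.62 mm → 38.33 m.

38.33 m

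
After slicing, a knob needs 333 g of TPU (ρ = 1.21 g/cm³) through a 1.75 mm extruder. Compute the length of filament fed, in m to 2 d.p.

Extruded volume: 333/1.21 = 275.2066 cm³ (275206.6 mm³).
Filament cross-section = π × (1.75/2)² = 2.4053 mm².
Length = 275206.6 / 2.4053 = 114416.75 mm = 114.42 m.

114.42 m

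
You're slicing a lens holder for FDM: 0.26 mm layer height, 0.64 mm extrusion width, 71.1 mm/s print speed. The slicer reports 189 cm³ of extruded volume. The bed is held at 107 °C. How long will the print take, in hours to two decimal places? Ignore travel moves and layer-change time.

4.44 hours

Extrusion cross-section: 0.26 × 0.64 → 0.1664 mm².
Total extruded path = 189000/0.1664 = 1135817.3 mm.
Extrusion time: 1135817.3 / 71.1 → 15974.9 s.
That's 15974.9 s → 4.44 hours.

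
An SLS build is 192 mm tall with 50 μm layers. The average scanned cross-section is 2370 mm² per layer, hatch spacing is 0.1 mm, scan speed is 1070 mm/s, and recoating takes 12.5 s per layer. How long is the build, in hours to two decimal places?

Layer count = ceil(192 / 0.05) = 3840.
Scan path per layer = 2370 / 0.1 = 23700 mm.
Scan time per layer: 23700 / 1070 → 22.1495 s.
Time per layer: 22.1495 + 12.5 → 34.6495 s.
3840 layers × 34.6495 s/layer = 133054.08 s, i.e. 36.96 hours.

36.96 hours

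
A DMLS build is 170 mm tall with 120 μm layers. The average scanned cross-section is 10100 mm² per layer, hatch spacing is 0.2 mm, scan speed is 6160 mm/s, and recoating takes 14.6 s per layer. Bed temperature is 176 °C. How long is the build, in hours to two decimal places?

Layers = ⌈170/0.12⌉ = 1417.
Scan path per layer = 10100 / 0.2 = 50500 mm.
Scan time per layer: 50500 / 6160 → 8.1981 s.
Layer cycle = 8.1981 + 14.6, so 22.7981 s.
Build time = 1417 × 22.7981 = 32304.9077 s = 8.97 hours.

8.97 hours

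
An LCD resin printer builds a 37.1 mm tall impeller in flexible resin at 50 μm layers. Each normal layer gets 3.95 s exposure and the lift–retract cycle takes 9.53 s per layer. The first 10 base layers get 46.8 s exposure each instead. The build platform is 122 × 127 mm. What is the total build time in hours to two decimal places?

2.90 hours

Layer count = ceil(37.1 / 0.05) = 742.
Base layers: 10 × (46.8 + 9.53) → 563.3 s.
Normal layers = 732 × (3.95 + 9.53) = 9867.36 s.
Sum: 563.3 + 9867.36 = 10430.66 s → 2.90 hours.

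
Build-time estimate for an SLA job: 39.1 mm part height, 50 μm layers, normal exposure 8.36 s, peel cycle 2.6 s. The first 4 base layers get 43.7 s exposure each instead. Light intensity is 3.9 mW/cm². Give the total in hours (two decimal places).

Layer count = ceil(39.1 / 0.05) = 782.
Base layers: 4 × (43.7 + 2.6) → 185.2 s.
Remaining layers = 778 × (8.36 + 2.6), so 8526.88 s.
Total = 185.2 + 8526.88 = 8712.08 s = 2.42 hours.

2.42 hours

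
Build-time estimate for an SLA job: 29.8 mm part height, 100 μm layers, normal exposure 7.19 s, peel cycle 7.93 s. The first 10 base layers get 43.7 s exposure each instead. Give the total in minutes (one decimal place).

Layers = ⌈29.8/0.1⌉ = 298.
Burn-in layers = 10 × (43.7 + 7.93), so 516.3 s.
Normal layers: 288 × (7.19 + 7.93) → 4354.56 s.
Total = 516.3 + 4354.56 = 4870.86 s = 81.2 minutes.

81.2 minutes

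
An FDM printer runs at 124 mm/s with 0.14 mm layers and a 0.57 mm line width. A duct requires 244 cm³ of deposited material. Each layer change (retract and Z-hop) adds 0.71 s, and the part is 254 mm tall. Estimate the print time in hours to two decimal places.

7.21 hours

Extrusion cross-section: 0.14 × 0.57 → 0.0798 mm².
Total extruded path = 244000/0.0798 = 3057644.1 mm.
Extrusion time = 3057644.1 / 124 = 24658.4 s.
Layers = ⌈254/0.14⌉ = 1815.
Non-print overhead: 1815 × 0.71 → 1288.65 s.
Altogether 24658.4 + 1288.65 = 25947.05 s, i.e. 7.21 hours.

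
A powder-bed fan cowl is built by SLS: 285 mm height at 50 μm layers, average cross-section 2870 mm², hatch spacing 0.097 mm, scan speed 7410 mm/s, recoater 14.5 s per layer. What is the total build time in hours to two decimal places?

Layer count = ceil(285 / 0.05) = 5700.
Per-layer scan distance = 2870 / 0.097 = 29587.6 mm.
Laser time per layer: 29587.6 / 7410 → 3.9929 s.
Time per layer = 3.9929 + 14.5, so 18.4929 s.
Build time = 5700 × 18.4929 = 105409.53 s = 29.28 hours.

29.28 hours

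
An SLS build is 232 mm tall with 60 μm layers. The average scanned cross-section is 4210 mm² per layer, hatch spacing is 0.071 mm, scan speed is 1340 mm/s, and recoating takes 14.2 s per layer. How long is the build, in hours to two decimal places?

Layer count = ceil(232 / 0.06) = 3867.
Per-layer scan distance: 4210 / 0.071 → 59295.8 mm.
Per-layer scan time: 59295.8 / 1340 → 44.2506 s.
Per-layer time: 44.2506 + 14.2 → 58.4506 s.
3867 layers × 58.4506 s/layer = 226028.4702 s, i.e. 62.79 hours.

62.79 hours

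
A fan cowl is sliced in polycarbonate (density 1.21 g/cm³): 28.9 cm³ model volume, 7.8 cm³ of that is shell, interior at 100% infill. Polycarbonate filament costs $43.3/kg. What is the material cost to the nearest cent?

Interior volume = 28.9 − 7.8, so 21.1 cm³.
Infill deposited = 1.00 × 21.1 = 21.1 cm³.
Total printed volume = 7.8 + 21.1, so 28.9 cm³.
Mass = 28.9 × 1.21 = 34.969 g.
Cost = 34.969 g / 1000 × $43.3/kg = $1.51.

$1.51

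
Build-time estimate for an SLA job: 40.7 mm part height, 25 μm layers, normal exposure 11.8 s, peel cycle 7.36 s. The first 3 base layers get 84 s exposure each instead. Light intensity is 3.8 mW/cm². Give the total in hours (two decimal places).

8.72 hours

Number of layers: 40.7 / 0.025 → 1628 (rounded up).
Burn-in layers = 3 × (84 + 7.36), so 274.08 s.
Normal layers: 1625 × (11.8 + 7.36) → 31135 s.
Total = 274.08 + 31135 = 31409.08 s = 8.72 hours.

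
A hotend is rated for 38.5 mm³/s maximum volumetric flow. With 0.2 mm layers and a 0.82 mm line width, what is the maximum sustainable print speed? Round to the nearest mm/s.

235 mm/s

Bead cross-section = 0.2 × 0.82, so 0.164 mm².
Max speed = 38.5 / 0.164 = 234.76 ≈ 235 mm/s.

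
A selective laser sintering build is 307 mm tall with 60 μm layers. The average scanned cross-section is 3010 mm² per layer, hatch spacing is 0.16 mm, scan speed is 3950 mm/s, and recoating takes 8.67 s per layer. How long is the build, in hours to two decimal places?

Number of layers: 307 / 0.06 → 5117 (rounded up).
Per-layer scan distance: 3010 / 0.16 → 18812.5 mm.
Scan time per layer = 18812.5 / 3950 = 4.7627 s.
Time per layer = 4.7627 + 8.67 = 13.4327 s.
Build time = 5117 × 13.4327 = 68735.1259 s = 19.09 hours.

19.09 hours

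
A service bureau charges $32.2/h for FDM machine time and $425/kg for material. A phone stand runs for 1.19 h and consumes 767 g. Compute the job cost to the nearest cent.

Machine cost = 32.2 × 1.19 = $38.318.
Material cost: 425 × 767/1000 → $325.975.
Job cost: 38.318 + 325.975 = 364.293 ≈ $364.29.

$364.29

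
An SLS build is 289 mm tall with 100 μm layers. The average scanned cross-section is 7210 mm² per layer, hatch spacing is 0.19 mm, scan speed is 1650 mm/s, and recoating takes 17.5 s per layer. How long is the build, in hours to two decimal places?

Layer count = ceil(289 / 0.1) = 2890.
Hatch length per layer: 7210 / 0.19 → 37947.4 mm.
Per-layer scan time = 37947.4 / 1650 = 22.9984 s.
Per-layer time: 22.9984 + 17.5 → 40.4984 s.
2890 layers × 40.4984 s/layer = 117040.376 s, i.e. 32.51 hours.

32.51 hours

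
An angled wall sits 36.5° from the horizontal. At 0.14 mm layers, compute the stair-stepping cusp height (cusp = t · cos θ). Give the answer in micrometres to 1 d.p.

112.5 μm

Cusp = layer height × cos(36.5°) = 0.14 × 0.8039 = 0.112546 mm = 112.5 μm.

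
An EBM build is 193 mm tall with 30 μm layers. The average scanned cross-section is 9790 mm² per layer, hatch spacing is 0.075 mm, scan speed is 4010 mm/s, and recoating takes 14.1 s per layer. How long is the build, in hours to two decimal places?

Number of layers: 193 / 0.03 → 6434 (rounded up).
Hatch length per layer = 9790 / 0.075, so 130533.3 mm.
Per-layer scan time = 130533.3 / 4010, so 32.5519 s.
Time per layer: 32.5519 + 14.1 → 46.6519 s.
6434 layers × 46.6519 s/layer = 300158.3246 s, i.e. 83.38 hours.

83.38 hours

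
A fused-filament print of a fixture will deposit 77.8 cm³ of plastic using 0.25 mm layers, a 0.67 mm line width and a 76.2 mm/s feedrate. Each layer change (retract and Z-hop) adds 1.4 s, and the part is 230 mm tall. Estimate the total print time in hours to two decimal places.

Extrusion cross-section = 0.25 × 0.67 = 0.1675 mm².
Toolpath length = 77.8 cm³ / 0.1675 mm² = 77800 / 0.1675 = 464477.6 mm.
Time extruding = 464477.6 / 76.2, so 6095.5 s.
Layers = ⌈230/0.25⌉ = 920.
Layer-change overhead: 920 × 1.4 → 1288 s.
Total = 6095.5 + 1288 = 7383.5 s = 2.05 hours.

2.05 hours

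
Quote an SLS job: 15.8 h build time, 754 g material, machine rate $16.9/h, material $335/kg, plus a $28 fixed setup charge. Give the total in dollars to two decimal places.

$547.61

Time charge = 16.9 × 15.8, so $267.02.
Material cost: 335 × 754/1000 → $252.59.
Total = 267.02 + 252.59 + 28 = $547.61.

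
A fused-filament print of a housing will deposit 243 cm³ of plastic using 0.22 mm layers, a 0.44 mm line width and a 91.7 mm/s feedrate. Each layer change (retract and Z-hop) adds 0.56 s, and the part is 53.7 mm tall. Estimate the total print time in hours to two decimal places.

Extrusion cross-section = 0.22 × 0.44 = 0.0968 mm².
Total extruded path = 243000/0.0968 = 2510330.6 mm.
Time extruding: 2510330.6 / 91.7 → 27375.5 s.
Number of layers: 53.7 / 0.22 → 245 (rounded up).
Layer-change overhead: 245 × 0.56 → 137.2 s.
Total = 27375.5 + 137.2 = 27512.7 s = 7.64 hours.

7.64 hours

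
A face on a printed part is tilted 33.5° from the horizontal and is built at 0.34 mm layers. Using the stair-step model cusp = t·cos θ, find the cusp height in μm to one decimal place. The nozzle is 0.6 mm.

Cusp = layer height × cos(33.5°) = 0.34 × 0.8339 = 0.283526 mm = 283.5 μm.

283.5 μm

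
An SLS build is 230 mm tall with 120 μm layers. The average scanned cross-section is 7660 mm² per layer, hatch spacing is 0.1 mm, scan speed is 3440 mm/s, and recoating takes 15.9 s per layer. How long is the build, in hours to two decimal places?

20.32 hours

Layer count = ceil(230 / 0.12) = 1917.
Per-layer scan distance = 7660 / 0.1, so 76600 mm.
Per-layer scan time = 76600 / 3440 = 22.2674 s.
Time per layer = 22.2674 + 15.9, so 38.1674 s.
Build time = 1917 × 38.1674 = 73166.9058 s = 20.32 hours.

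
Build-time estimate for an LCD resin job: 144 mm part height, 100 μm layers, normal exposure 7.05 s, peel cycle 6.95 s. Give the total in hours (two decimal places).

Layers = ⌈144/0.1⌉ = 1440.
Cycle time = 7.05 + 6.95, so 14 s.
Total = 1440 × 14 = 20160 s = 5.60 hours.

5.60 hours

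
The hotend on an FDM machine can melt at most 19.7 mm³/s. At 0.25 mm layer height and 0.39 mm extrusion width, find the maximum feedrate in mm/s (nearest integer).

202 mm/s

Extrusion cross-section: 0.25 × 0.39 → 0.0975 mm².
v_max = Q/A = 19.7/0.0975 = 202.05 mm/s → 202 mm/s.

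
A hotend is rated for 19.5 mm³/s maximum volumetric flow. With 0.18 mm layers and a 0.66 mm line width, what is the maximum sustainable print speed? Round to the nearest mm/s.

164 mm/s

Extrusion cross-section = 0.18 × 0.66 = 0.1188 mm².
v_max = Q/A = 19.5/0.1188 = 164.14 mm/s → 164 mm/s.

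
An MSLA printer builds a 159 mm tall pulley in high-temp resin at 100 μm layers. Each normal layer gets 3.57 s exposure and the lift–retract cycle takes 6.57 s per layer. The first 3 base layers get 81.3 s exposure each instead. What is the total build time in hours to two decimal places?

4.54 hours

Number of layers: 159 / 0.1 → 1590 (rounded up).
Burn-in layers: 3 × (81.3 + 6.57) → 263.61 s.
Regular layers = 1587 × (3.57 + 6.57) = 16092.18 s.
Total = 263.61 + 16092.18 = 16355.79 s = 4.54 hours.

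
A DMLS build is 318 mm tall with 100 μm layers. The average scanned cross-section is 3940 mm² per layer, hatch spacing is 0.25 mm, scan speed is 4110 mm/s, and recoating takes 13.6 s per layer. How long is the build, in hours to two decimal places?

Number of layers: 318 / 0.1 → 3180 (rounded up).
Hatch length per layer = 3940 / 0.25, so 15760 mm.
Laser time per layer: 15760 / 4110 → 3.8345 s.
Layer cycle = 3.8345 + 13.6 = 17.4345 s.
Build time = 3180 × 17.4345 = 55441.71 s = 15.40 hours.

15.40 hours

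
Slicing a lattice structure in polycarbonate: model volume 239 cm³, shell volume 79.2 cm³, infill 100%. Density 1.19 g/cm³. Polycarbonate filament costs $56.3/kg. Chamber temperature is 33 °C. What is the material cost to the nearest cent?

Infill region: 239 − 79.2 → 159.8 cm³.
Deposited infill: 1.00 × 159.8 → 159.8 cm³.
Total printed volume = 79.2 + 159.8 = 239 cm³.
Mass = 239 × 1.19, so 284.41 g.
At $56.3/kg: 284.41/1000 × 56.3 = $16.01.

$16.01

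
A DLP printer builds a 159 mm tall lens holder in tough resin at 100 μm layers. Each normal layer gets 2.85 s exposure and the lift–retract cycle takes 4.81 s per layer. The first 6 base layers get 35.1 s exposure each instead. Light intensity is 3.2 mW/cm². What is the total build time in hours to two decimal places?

Layers = ⌈159/0.1⌉ = 1590.
Burn-in layers = 6 × (35.1 + 4.81), so 239.46 s.
Remaining layers = 1584 × (2.85 + 4.81), so 12133.44 s.
Total = 239.46 + 12133.44 = 12372.9 s = 3.44 hours.

3.44 hours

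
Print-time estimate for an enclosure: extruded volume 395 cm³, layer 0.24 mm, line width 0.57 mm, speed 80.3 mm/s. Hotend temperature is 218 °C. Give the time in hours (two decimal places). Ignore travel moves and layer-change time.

9.99 hours

Line area = 0.24 × 0.57, so 0.1368 mm².
Toolpath length = 395 cm³ / 0.1368 mm² = 395000 / 0.1368 = 2887426.9 mm.
Extrusion time: 2887426.9 / 80.3 → 35958 s.
Converting: 35958 s = 9.99 hours.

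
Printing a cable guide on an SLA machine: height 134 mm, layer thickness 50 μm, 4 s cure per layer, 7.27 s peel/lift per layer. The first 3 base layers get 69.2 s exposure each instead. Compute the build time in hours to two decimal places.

8.44 hours

Layer count = ceil(134 / 0.05) = 2680.
Bottom layers = 3 × (69.2 + 7.27) = 229.41 s.
Regular layers: 2677 × (4 + 7.27) → 30169.79 s.
Sum: 229.41 + 30169.79 = 30399.2 s → 8.44 hours.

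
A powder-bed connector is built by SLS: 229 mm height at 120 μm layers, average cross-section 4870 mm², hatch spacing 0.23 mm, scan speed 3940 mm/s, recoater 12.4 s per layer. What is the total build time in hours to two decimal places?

Layers = ⌈229/0.12⌉ = 1909.
Hatch length per layer = 4870 / 0.23, so 21173.9 mm.
Scan time per layer = 21173.9 / 3940 = 5.3741 s.
Per-layer time = 5.3741 + 12.4, so 17.7741 s.
1909 layers × 17.7741 s/layer = 33930.7569 s, i.e. 9.43 hours.

9.43 hours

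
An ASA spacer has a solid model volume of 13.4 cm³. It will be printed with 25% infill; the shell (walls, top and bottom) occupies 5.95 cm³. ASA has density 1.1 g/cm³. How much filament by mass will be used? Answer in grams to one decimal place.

Volume inside the shell = 13.4 − 5.95, so 7.45 cm³.
Deposited infill: 0.25 × 7.45 → 1.8625 cm³.
Deposited volume = 5.95 + 1.8625 = 7.8125 cm³.
Mass = 7.8125 × 1.1 = 8.59375 g.

8.6 g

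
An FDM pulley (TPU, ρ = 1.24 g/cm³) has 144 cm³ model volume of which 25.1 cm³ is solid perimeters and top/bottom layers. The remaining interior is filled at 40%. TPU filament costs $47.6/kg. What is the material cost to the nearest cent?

Interior volume: 144 − 25.1 → 118.9 cm³.
Deposited infill = 0.40 × 118.9, so 47.56 cm³.
Total printed volume = 25.1 + 47.56, so 72.66 cm³.
Mass = 72.66 × 1.24, so 90.0984 g.
At $47.6/kg: 90.0984/1000 × 47.6 = $4.29.

$4.29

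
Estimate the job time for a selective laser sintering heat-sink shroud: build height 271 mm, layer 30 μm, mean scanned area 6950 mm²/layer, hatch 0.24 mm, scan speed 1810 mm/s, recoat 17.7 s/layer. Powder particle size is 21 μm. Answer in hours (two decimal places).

84.57 hours

Number of layers: 271 / 0.03 → 9034 (rounded up).
Scan path per layer = 6950 / 0.24 = 28958.3 mm.
Per-layer scan time: 28958.3 / 1810 → 15.9991 s.
Per-layer time: 15.9991 + 17.7 → 33.6991 s.
Build time = 9034 × 33.6991 = 304437.6694 s = 84.57 hours.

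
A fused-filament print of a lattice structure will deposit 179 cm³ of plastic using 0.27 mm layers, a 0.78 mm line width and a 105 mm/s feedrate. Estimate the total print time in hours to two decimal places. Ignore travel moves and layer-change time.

Extrusion cross-section = 0.27 × 0.78, so 0.2106 mm².
Path length: 179000 mm³ / 0.2106 mm² → 849952.5 mm.
Time extruding = 849952.5 / 105, so 8094.8 s.
In the requested units: 8094.8 s = 2.25 hours.

2.25 hours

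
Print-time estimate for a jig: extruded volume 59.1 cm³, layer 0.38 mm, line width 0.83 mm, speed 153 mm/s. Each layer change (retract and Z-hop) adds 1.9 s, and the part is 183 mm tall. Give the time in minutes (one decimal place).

35.7 minutes

Bead cross-section: 0.38 × 0.83 → 0.3154 mm².
Path length: 59100 mm³ / 0.3154 mm² → 187381.1 mm.
Time extruding: 187381.1 / 153 → 1224.7 s.
Number of layers: 183 / 0.38 → 482 (rounded up).
Non-print overhead: 482 × 1.9 → 915.8 s.
Total = 1224.7 + 915.8 = 2140.5 s = 35.7 minutes.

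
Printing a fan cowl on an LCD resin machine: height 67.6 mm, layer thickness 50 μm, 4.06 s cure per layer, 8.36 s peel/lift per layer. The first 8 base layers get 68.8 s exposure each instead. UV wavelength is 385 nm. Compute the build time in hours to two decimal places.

Layer count = ceil(67.6 / 0.05) = 1352.
Bottom layers = 8 × (68.8 + 8.36) = 617.28 s.
Regular layers = 1344 × (4.06 + 8.36), so 16692.48 s.
Total = 617.28 + 16692.48 = 17309.76 s = 4.81 hours.

4.81 hours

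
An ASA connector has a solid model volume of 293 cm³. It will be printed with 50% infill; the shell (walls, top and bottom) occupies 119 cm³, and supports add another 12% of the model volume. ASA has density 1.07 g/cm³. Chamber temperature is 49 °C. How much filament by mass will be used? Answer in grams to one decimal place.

258.0 g

Volume inside the shell = 293 − 119, so 174 cm³.
Deposited infill = 0.50 × 174 = 87 cm³.
Support: 0.12 × 293 → 35.16 cm³.
Deposited volume: 119 + 87 + 35.16 → 241.16 cm³.
Mass: 241.16 × 1.07 → 258.0412 g.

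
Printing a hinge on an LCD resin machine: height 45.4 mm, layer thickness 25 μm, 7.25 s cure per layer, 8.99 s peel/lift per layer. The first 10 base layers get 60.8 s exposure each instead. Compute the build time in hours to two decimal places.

Layers = ⌈45.4/0.025⌉ = 1816.
Bottom layers: 10 × (60.8 + 8.99) → 697.9 s.
Normal layers: 1806 × (7.25 + 8.99) → 29329.44 s.
Total = 697.9 + 29329.44 = 30027.34 s = 8.34 hours.

8.34 hours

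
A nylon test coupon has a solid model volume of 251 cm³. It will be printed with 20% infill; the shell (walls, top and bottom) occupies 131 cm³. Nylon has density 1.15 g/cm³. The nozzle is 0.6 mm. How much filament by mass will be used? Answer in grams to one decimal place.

Volume inside the shell = 251 − 131 = 120 cm³.
Infill deposited = 0.20 × 120, so 24 cm³.
Total extruded: 131 + 24 → 155 cm³.
Mass = 155 × 1.15, so 178.25 g.

178.3 g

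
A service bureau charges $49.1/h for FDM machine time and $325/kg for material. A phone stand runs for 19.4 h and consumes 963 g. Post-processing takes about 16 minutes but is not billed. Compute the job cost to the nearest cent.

$1265.52

Time charge: 49.1 × 19.4 → $952.54.
Material charge = 325 × 963/1000, so $312.975.
Job cost: 952.54 + 312.975 = 1265.515 ≈ $1265.52.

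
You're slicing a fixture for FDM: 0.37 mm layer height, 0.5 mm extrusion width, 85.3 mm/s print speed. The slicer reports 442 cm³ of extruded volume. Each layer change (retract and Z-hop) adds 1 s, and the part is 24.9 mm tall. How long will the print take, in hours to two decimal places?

Line area = 0.37 × 0.5 = 0.185 mm².
Toolpath length = 442 cm³ / 0.185 mm² = 442000 / 0.185 = 2389189.2 mm.
Extrusion time = 2389189.2 / 85.3, so 28009.3 s.
Number of layers: 24.9 / 0.37 → 68 (rounded up).
Z-hop total = 68 × 1 = 68 s.
Total = 28009.3 + 68 = 28077.3 s = 7.80 hours.

7.80 hours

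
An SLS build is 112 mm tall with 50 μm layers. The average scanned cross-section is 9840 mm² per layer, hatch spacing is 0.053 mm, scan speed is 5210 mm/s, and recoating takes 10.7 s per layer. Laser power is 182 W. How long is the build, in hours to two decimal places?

Layer count = ceil(112 / 0.05) = 2240.
Per-layer scan distance = 9840 / 0.053 = 185660.4 mm.
Scan time per layer = 185660.4 / 5210 = 35.6354 s.
Time per layer = 35.6354 + 10.7, so 46.3354 s.
Build time = 2240 × 46.3354 = 103791.296 s = 28.83 hours.

28.83 hours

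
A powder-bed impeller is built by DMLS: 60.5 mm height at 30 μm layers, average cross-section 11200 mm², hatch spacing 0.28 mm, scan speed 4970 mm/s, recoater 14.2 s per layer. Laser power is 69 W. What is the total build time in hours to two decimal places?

12.47 hours

Number of layers: 60.5 / 0.03 → 2017 (rounded up).
Hatch length per layer = 11200 / 0.28 = 40000 mm.
Laser time per layer = 40000 / 4970 = 8.0483 s.
Time per layer = 8.0483 + 14.2 = 22.2483 s.
Total: 2017 × 22.2483 s = 44874.8211 s → 12.47 hours.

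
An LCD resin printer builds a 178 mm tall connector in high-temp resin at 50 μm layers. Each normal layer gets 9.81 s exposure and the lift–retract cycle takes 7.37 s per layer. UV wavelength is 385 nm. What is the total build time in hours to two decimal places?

Layers = ⌈178/0.05⌉ = 3560.
Each layer takes: 9.81 + 7.37 → 17.18 s.
Build time: 3560 × 17.18 s = 61160.8 s, i.e. 16.99 hours.

16.99 hours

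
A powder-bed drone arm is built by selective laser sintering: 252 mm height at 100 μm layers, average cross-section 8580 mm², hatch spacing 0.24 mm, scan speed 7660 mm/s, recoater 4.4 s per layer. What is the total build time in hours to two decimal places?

6.35 hours

Layer count = ceil(252 / 0.1) = 2520.
Hatch length per layer = 8580 / 0.24 = 35750 mm.
Laser time per layer = 35750 / 7660 = 4.6671 s.
Time per layer = 4.6671 + 4.4, so 9.0671 s.
2520 layers × 9.0671 s/layer = 22849.092 s, i.e. 6.35 hours.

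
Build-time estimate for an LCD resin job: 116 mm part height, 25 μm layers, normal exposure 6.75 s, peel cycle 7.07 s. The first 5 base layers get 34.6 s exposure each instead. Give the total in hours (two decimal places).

Number of layers: 116 / 0.025 → 4640 (rounded up).
Base layers = 5 × (34.6 + 7.07), so 208.35 s.
Regular layers = 4635 × (6.75 + 7.07), so 64055.7 s.
Sum: 208.35 + 64055.7 = 64264.05 s → 17.85 hours.

17.85 hours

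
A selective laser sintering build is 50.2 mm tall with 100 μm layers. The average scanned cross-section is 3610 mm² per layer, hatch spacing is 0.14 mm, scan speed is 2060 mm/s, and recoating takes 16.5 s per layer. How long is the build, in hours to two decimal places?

4.05 hours

Layers = ⌈50.2/0.1⌉ = 502.
Per-layer scan distance = 3610 / 0.14 = 25785.7 mm.
Scan time per layer: 25785.7 / 2060 → 12.5173 s.
Per-layer time = 12.5173 + 16.5, so 29.0173 s.
Total: 502 × 29.0173 s = 14566.6846 s → 4.05 hours.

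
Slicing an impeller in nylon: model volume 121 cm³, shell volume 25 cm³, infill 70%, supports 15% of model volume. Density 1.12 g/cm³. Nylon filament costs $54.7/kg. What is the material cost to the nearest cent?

Interior volume = 121 − 25, so 96 cm³.
Deposited infill: 0.70 × 96 → 67.2 cm³.
Support: 0.15 × 121 → 18.15 cm³.
Total printed volume: 25 + 67.2 + 18.15 → 110.35 cm³.
Mass = 110.35 × 1.12, so 123.592 g.
Cost = 123.592 g / 1000 × $54.7/kg = $6.76.

$6.76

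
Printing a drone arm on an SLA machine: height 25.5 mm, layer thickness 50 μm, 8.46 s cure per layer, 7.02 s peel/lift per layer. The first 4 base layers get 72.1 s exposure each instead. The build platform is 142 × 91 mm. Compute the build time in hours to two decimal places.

2.26 hours

Layers = ⌈25.5/0.05⌉ = 510.
Bottom layers: 4 × (72.1 + 7.02) → 316.48 s.
Remaining layers = 506 × (8.46 + 7.02), so 7832.88 s.
Total = 316.48 + 7832.88 = 8149.36 s = 2.26 hours.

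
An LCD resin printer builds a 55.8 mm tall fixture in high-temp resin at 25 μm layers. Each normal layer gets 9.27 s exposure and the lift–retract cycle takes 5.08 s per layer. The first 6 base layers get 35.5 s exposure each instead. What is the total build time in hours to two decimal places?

Layers = ⌈55.8/0.025⌉ = 2232.
Bottom layers = 6 × (35.5 + 5.08), so 243.48 s.
Regular layers: 2226 × (9.27 + 5.08) → 31943.1 s.
Sum: 243.48 + 31943.1 = 32186.58 s → 8.94 hours.

8.94 hours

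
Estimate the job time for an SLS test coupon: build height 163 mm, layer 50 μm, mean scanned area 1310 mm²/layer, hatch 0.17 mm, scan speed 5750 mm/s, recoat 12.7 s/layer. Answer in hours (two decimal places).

12.71 hours

Layers = ⌈163/0.05⌉ = 3260.
Hatch length per layer = 1310 / 0.17, so 7705.9 mm.
Scan time per layer = 7705.9 / 5750 = 1.3402 s.
Per-layer time = 1.3402 + 12.7 = 14.0402 s.
3260 layers × 14.0402 s/layer = 45771.052 s, i.e. 12.71 hours.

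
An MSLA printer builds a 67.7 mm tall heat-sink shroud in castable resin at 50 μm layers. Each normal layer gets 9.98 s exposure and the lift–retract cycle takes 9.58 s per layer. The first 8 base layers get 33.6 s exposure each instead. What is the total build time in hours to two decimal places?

Number of layers: 67.7 / 0.05 → 1354 (rounded up).
Bottom layers = 8 × (33.6 + 9.58), so 345.44 s.
Remaining layers: 1346 × (9.98 + 9.58) → 26327.76 s.
Total = 345.44 + 26327.76 = 26673.2 s = 7.41 hours.

7.41 hours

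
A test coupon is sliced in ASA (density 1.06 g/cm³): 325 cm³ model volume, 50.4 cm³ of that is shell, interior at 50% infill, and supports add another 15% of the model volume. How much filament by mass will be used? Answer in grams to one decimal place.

Interior volume = 325 − 50.4 = 274.6 cm³.
Infill deposited = 0.50 × 274.6 = 137.3 cm³.
Support: 0.15 × 325 → 48.75 cm³.
Total printed volume = 50.4 + 137.3 + 48.75, so 236.45 cm³.
Mass = 236.45 × 1.06, so 250.637 g.

250.6 g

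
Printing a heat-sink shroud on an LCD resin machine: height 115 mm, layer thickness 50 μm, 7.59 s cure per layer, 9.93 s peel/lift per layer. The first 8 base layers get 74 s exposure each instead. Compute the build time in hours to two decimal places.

11.34 hours

Number of layers: 115 / 0.05 → 2300 (rounded up).
Burn-in layers: 8 × (74 + 9.93) → 671.44 s.
Regular layers = 2292 × (7.59 + 9.93), so 40155.84 s.
Sum: 671.44 + 40155.84 = 40827.28 s → 11.34 hours.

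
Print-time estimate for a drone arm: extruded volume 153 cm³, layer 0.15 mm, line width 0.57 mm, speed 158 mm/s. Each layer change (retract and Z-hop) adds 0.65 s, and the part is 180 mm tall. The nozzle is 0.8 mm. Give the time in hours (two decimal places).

Line area = 0.15 × 0.57, so 0.0855 mm².
Total extruded path = 153000/0.0855 = 1789473.7 mm.
Print-move time = 1789473.7 / 158, so 11325.8 s.
Number of layers: 180 / 0.15 → 1200 (rounded up).
Z-hop total = 1200 × 0.65, so 780 s.
Altogether 11325.8 + 780 = 12105.8 s, i.e. 3.36 hours.

3.36 hours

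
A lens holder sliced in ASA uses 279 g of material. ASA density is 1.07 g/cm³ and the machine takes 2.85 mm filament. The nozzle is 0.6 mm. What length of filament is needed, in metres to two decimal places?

40.87 m

Extruded volume: 279/1.07 = 260.7477 cm³ (260747.7 mm³).
Cross-section of 2.85 mm filament: π·(2.85/2)² = 6.3794 mm².
Length = 260747.7 / 6.3794 = 40873.39 mm = 40.87 m.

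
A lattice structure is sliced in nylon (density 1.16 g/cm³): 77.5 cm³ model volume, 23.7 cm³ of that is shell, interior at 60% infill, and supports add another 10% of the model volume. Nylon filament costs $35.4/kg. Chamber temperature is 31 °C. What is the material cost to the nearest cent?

Infill region = 77.5 − 23.7 = 53.8 cm³.
Infill volume = 0.60 × 53.8, so 32.28 cm³.
Support = 0.10 × 77.5, so 7.75 cm³.
Deposited volume = 23.7 + 32.28 + 7.75, so 63.73 cm³.
Mass = 63.73 × 1.16 = 73.9268 g.
Cost = 73.9268 g / 1000 × $35.4/kg = $2.62.

$2.62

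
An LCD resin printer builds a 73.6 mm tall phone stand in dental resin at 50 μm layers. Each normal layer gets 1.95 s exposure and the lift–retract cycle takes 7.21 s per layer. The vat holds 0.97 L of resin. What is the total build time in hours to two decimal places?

3.75 hours

Layer count = ceil(73.6 / 0.05) = 1472.
Each layer takes = 1.95 + 7.21 = 9.16 s.
Total = 1472 × 9.16 = 13483.52 s = 3.75 hours.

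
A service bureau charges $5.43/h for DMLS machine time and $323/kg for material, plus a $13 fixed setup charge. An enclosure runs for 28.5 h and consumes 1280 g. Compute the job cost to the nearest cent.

$581.20

Machine-time cost = 5.43 × 28.5, so $154.755.
Material cost = 323 × 1280/1000, so $413.44.
Adding setup: 154.755 + 413.44 + 13 → 581.195 ≈ $581.20.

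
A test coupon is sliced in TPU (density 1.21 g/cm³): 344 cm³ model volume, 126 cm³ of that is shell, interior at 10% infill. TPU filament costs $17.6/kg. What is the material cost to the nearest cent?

$3.15

Volume inside the shell = 344 − 126 = 218 cm³.
Infill deposited: 0.10 × 218 → 21.8 cm³.
Total printed volume: 126 + 21.8 → 147.8 cm³.
Mass: 147.8 × 1.21 → 178.838 g.
Cost = 178.838 g / 1000 × $17.6/kg = $3.15.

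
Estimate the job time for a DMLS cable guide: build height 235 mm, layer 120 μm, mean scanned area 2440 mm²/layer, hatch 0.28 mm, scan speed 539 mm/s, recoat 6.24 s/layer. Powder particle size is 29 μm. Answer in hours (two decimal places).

12.19 hours

Number of layers: 235 / 0.12 → 1959 (rounded up).
Scan path per layer = 2440 / 0.28, so 8714.3 mm.
Laser time per layer = 8714.3 / 539 = 16.1675 s.
Per-layer time: 16.1675 + 6.24 → 22.4075 s.
Total: 1959 × 22.4075 s = 43896.2925 s → 12.19 hours.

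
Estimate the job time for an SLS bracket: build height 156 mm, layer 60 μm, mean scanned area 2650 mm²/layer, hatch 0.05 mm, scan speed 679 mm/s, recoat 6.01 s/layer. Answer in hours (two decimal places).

60.71 hours

Number of layers: 156 / 0.06 → 2600 (rounded up).
Per-layer scan distance: 2650 / 0.05 → 53000 mm.
Scan time per layer: 53000 / 679 → 78.056 s.
Layer cycle: 78.056 + 6.01 → 84.066 s.
2600 layers × 84.066 s/layer = 218571.6 s, i.e. 60.71 hours.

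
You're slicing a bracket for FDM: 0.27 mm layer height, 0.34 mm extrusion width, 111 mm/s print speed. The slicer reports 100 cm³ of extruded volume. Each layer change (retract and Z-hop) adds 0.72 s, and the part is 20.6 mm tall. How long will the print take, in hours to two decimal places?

2.74 hours

Extrusion cross-section: 0.27 × 0.34 → 0.0918 mm².
Total extruded path = 100000/0.0918 = 1089324.6 mm.
Extrusion time = 1089324.6 / 111 = 9813.7 s.
Layer count = ceil(20.6 / 0.27) = 77.
Non-print overhead: 77 × 0.72 → 55.44 s.
Total = 9813.7 + 55.44 = 9869.14 s = 2.74 hours.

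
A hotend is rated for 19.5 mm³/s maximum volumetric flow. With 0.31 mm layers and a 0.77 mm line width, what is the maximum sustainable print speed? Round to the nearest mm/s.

82 mm/s

Extrusion cross-section = 0.31 × 0.77 = 0.2387 mm².
v_max = Q/A = 19.5/0.2387 = 81.69 mm/s → 82 mm/s.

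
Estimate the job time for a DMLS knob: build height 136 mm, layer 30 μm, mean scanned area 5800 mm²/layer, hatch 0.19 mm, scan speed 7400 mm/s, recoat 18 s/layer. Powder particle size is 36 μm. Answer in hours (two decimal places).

27.87 hours

Number of layers: 136 / 0.03 → 4534 (rounded up).
Scan path per layer = 5800 / 0.19 = 30526.3 mm.
Per-layer scan time: 30526.3 / 7400 → 4.1252 s.
Layer cycle = 4.1252 + 18 = 22.1252 s.
4534 layers × 22.1252 s/layer = 100315.6568 s, i.e. 27.87 hours.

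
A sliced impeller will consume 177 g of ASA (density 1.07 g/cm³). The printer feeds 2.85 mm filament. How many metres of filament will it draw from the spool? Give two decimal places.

25.93 m

Extruded volume: 177/1.07 = 165.4206 cm³ (165420.6 mm³).
A = π r² = π × 1.425² = 6.3794 mm².
L = V/A = 165420.6/6.3794 = 25930.43 mm → 25.93 m.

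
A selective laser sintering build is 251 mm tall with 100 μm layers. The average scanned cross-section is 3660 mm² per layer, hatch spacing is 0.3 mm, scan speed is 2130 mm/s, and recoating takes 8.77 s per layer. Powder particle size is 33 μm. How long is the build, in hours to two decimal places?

10.11 hours

Number of layers: 251 / 0.1 → 2510 (rounded up).
Hatch length per layer = 3660 / 0.3, so 12200 mm.
Scan time per layer: 12200 / 2130 → 5.7277 s.
Per-layer time: 5.7277 + 8.77 → 14.4977 s.
Build time = 2510 × 14.4977 = 36389.227 s = 10.11 hours.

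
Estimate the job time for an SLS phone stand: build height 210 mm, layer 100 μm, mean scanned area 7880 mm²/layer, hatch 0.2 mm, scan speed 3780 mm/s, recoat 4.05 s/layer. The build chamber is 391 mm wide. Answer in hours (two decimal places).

8.44 hours

Layers = ⌈210/0.1⌉ = 2100.
Per-layer scan distance: 7880 / 0.2 → 39400 mm.
Per-layer scan time = 39400 / 3780 = 10.4233 s.
Per-layer time = 10.4233 + 4.05, so 14.4733 s.
2100 layers × 14.4733 s/layer = 30393.93 s, i.e. 8.44 hours.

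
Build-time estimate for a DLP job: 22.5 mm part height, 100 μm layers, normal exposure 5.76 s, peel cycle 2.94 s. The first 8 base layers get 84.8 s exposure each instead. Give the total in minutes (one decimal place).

43.2 minutes

Number of layers: 22.5 / 0.1 → 225 (rounded up).
Bottom layers: 8 × (84.8 + 2.94) → 701.92 s.
Remaining layers = 217 × (5.76 + 2.94) = 1887.9 s.
Sum: 701.92 + 1887.9 = 2589.82 s → 43.2 minutes.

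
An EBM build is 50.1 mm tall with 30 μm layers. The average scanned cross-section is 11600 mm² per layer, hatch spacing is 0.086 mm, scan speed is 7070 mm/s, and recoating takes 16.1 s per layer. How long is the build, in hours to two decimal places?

16.32 hours

Layer count = ceil(50.1 / 0.03) = 1670.
Hatch length per layer = 11600 / 0.086, so 134883.7 mm.
Beam time per layer = 134883.7 / 7070, so 19.0783 s.
Layer cycle = 19.0783 + 16.1 = 35.1783 s.
Build time = 1670 × 35.1783 = 58747.761 s = 16.32 hours.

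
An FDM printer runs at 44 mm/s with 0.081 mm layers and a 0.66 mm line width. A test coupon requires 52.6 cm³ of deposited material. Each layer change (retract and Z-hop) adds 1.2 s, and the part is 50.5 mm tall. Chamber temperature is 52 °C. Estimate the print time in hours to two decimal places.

6.42 hours

Line area = 0.081 × 0.66, so 0.05346 mm².
Path length: 52600 mm³ / 0.05346 mm² → 983913.2 mm.
Extrusion time = 983913.2 / 44 = 22361.7 s.
Layer count = ceil(50.5 / 0.081) = 624.
Layer-change overhead = 624 × 1.2, so 748.8 s.
Total = 22361.7 + 748.8 = 23110.5 s = 6.42 hours.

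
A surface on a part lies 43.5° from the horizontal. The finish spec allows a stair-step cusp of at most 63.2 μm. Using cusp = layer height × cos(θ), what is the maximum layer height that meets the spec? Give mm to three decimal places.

t = h_c / cos θ = 0.0632 / 0.7254 = 0.087 mm.

0.087 mm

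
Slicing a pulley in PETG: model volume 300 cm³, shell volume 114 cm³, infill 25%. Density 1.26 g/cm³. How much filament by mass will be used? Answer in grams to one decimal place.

202.2 g

Volume inside the shell: 300 − 114 → 186 cm³.
Infill volume: 0.25 × 186 → 46.5 cm³.
Total printed volume: 114 + 46.5 → 160.5 cm³.
Mass = 160.5 × 1.26, so 202.23 g.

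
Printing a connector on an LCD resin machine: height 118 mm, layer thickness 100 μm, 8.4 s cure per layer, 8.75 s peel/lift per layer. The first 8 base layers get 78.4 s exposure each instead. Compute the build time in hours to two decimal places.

Number of layers: 118 / 0.1 → 1180 (rounded up).
Base layers = 8 × (78.4 + 8.75), so 697.2 s.
Remaining layers: 1172 × (8.4 + 8.75) → 20099.8 s.
Total = 697.2 + 20099.8 = 20797 s = 5.78 hours.

5.78 hours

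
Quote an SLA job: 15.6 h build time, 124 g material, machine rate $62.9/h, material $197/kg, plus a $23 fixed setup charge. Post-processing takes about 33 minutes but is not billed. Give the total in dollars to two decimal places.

Machine cost = 62.9 × 15.6, so $981.24.
Material cost: 197 × 124/1000 → $24.428.
Adding setup: 981.24 + 24.428 + 23 → 1028.668 ≈ $1028.67.

$1028.67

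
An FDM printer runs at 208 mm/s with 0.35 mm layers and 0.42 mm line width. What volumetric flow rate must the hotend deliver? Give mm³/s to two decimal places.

Extrusion cross-section: 0.35 × 0.42 → 0.147 mm².
Q = v·A = 208 × 0.147 = 30.58 mm³/s.

30.58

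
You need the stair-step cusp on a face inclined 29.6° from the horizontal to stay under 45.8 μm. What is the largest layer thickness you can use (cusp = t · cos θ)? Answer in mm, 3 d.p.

cos(29.6°) = 0.8695; t_max = 0.0458/0.8695 = 0.053 mm.

0.053 mm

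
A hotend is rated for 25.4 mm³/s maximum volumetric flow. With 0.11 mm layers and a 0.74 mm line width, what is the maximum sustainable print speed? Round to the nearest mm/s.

312 mm/s

A = 0.11 × 0.74 = 0.0814 mm².
Max speed = 25.4 / 0.0814 = 312.04 ≈ 312 mm/s.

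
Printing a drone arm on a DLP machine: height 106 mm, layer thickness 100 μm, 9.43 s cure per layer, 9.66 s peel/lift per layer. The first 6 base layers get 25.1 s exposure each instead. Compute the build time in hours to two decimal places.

5.65 hours

Layers = ⌈106/0.1⌉ = 1060.
Base layers = 6 × (25.1 + 9.66), so 208.56 s.
Normal layers: 1054 × (9.43 + 9.66) → 20120.86 s.
Sum: 208.56 + 20120.86 = 20329.42 s → 5.65 hours.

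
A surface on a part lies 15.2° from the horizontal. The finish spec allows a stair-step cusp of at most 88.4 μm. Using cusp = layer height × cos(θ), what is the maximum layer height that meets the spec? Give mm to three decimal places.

Layer height = cusp / cos(15.2°) = 0.0884 / 0.9650 = 0.092 mm.

0.092 mm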